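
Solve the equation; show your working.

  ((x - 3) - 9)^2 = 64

Step 1. [((x - 3) - 9)^2 = 64] LHS squared, RHS 64 ≥ 0: apply √ (±) ⇒ sqrt: (x - 3) - 9 = 8 or -8.
Step 2. [(x - 3) - 9 = 8 or -8] -9 is outermost — add 9 both sides ⇒ sub: x - 3 = 17 or 1.
Step 3. [x - 3 = 17 or 1] add 3: x sits inside (… - 3), so sub: x = 20 or 4.

Answer: x ∈ {4, 20}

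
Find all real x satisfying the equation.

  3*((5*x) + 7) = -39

Step 1. [3*((5*x) + 7) = -39] LHS = 3·(…); ÷3 both sides ⇒ div: (5*x) + 7 = -13.
Step 2. [(5*x) + 7 = -13] the outer +7 inverts by subtracting 7. So sub: 5*x = -20.
Step 3. [5*x = -20] divide by the outer 5. So div: x = -4.

Answer: x ∈ {-4}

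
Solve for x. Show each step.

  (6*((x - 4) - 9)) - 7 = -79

Step 1. [(6*((x - 4) - 9)) - 7 = -79] add 7: x sits inside (… - 7) ⇒ sub: 6*((x - 4) - 9) = -72.
Step 2. [6*((x - 4) - 9) = -72] 6 out front; divide by 6. So div: (x - 4) - 9 = -12.
Step 3. [(x - 4) - 9 = -12] -9 is outermost — add 9 both sides. So sub: x - 4 = -3.
Step 4. [x - 4 = -3] add 4: x sits inside (… - 4). So sub: x = 1.

Answer: x ∈ {1}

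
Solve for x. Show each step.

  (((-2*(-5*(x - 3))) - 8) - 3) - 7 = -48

Step 1. [(((-2*(-5*(x - 3))) - 8) - 3) - 7 = -48] 7 comes off first (add 7), so sub: ((-2*(-5*(x - 3))) - 8) - 3 = -41.
Step 2. [((-2*(-5*(x - 3))) - 8) - 3 = -41] -3 is outermost — add 3 both sides, so sub: (-2*(-5*(x - 3))) - 8 = -38.
Step 3. [(-2*(-5*(x - 3))) - 8 = -38] -2 divides every term; factor it out ⇒ factor: (-5*(x - 3)) + 4 = 19.
Step 4. [(-5*(x - 3)) + 4 = 19] subtract 4: x sits inside (… + 4), so sub: -5*(x - 3) = 15.
Step 5. [-5*(x - 3) = 15] divide by the outer -5. So div: x - 3 = -3.
Step 6. [x - 3 = -3] peel the -3: add 3 from each side, so sub: x = 0.

Answer: x ∈ {0}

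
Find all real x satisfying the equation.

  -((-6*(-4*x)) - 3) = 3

Step 1. [-((-6*(-4*x)) - 3) = 3] LHS negated; negate both sides ⇒ neg: (-6*(-4*x)) - 3 = -3.
Step 2. [(-6*(-4*x)) - 3 = -3] -3 is outermost — add 3 both sides ⇒ sub: -6*(-4*x) = 0.
Step 3. [-6*(-4*x) = 0] leading coefficient -6: divide by -6, so div: -4*x = 0.
Step 4. [-4*x = 0] -4 out front; divide by -4, so div: x = 0.

Answer: x ∈ {0}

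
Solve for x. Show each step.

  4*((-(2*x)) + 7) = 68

Step 1. [4*((-(2*x)) + 7) = 68] LHS = 4·(…); ÷4 both sides. So div: (-(2*x)) + 7 = 17.
Step 2. [(-(2*x)) + 7 = 17] the outer +7 inverts by subtracting 7. So sub: -(2*x) = 10.
Step 3. [-(2*x) = 10] flip signs both sides, so neg: 2*x = -10.
Step 4. [2*x = -10] 2·(inner) — divide through by 2 ⇒ div: x = -5.

Answer: x ∈ {-5}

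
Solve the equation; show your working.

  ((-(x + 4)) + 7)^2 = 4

Step 1. [((-(x + 4)) + 7)^2 = 4] LHS squared, RHS 4 ≥ 0: apply √ (±). So sqrt: (-(x + 4)) + 7 = 2 or -2.
Step 2. [(-(x + 4)) + 7 = 2 or -2] peel the +7: subtract 7 from each side ⇒ sub: -(x + 4) = -5 or -9.
Step 3. [-(x + 4) = -5 or -9] leading − — multiply by −1, so neg: x + 4 = 5 or 9.
Step 4. [x + 4 = 5 or 9] the outer +4 inverts by subtracting 4. So sub: x = 1 or 5.

Answer: x ∈ {1, 5}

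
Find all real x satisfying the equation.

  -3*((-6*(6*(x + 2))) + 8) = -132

Step 1. [-3*((-6*(6*(x + 2))) + 8) = -132] LHS = -3·(…); ÷-3 both sides ⇒ div: (-6*(6*(x + 2))) + 8 = 44.
Step 2. [(-6*(6*(x + 2))) + 8 = 44] the outer +8 inverts by subtracting 8. So sub: -6*(6*(x + 2)) = 36.
Step 3. [-6*(6*(x + 2)) = 36] -6 out front; divide by -6, so div: 6*(x + 2) = -6.
Step 4. [6*(x + 2) = -6] leading coefficient 6: divide by 6. So div: x + 2 = -1.
Step 5. [x + 2 = -1] +2 is outermost — subtract 2 both sides, so sub: x = -3.

Answer: x ∈ {-3}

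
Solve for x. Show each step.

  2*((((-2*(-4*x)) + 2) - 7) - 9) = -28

Step 1. [2*((((-2*(-4*x)) + 2) - 7) - 9) = -28] 2·(inner) — divide through by 2, so div: (((-2*(-4*x)) + 2) - 7) - 9 = -14.
Step 2. [(((-2*(-4*x)) + 2) - 7) - 9 = -14] -9 is outermost — add 9 both sides ⇒ sub: ((-2*(-4*x)) + 2) - 7 = -5.
Step 3. [((-2*(-4*x)) + 2) - 7 = -5] add 7: x sits inside (… - 7). So sub: (-2*(-4*x)) + 2 = 2.
Step 4. [(-2*(-4*x)) + 2 = 2] 2 comes off first (subtract 2). So sub: -2*(-4*x) = 0.
Step 5. [-2*(-4*x) = 0] divide by the outer -2 ⇒ div: -4*x = 0.
Step 6. [-4*x = 0] -4 out front; divide by -4 ⇒ div: x = 0.

Answer: x ∈ {0}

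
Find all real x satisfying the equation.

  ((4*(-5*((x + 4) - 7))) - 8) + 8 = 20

Step 1. [((4*(-5*((x + 4) - 7))) - 8) + 8 = 20] peel the +8: subtract 8 from each side. So sub: (4*(-5*((x + 4) - 7))) - 8 = 12.
Step 2. [(4*(-5*((x + 4) - 7))) - 8 = 12] -8 is outermost — add 8 both sides ⇒ sub: 4*(-5*((x + 4) - 7)) = 20.
Step 3. [4*(-5*((x + 4) - 7)) = 20] 4·(inner) — divide through by 4. So div: -5*((x + 4) - 7) = 5.
Step 4. [-5*((x + 4) - 7) = 5] -5·(inner) — divide through by -5. So div: (x + 4) - 7 = -1.
Step 5. [(x + 4) - 7 = -1] peel the -7: add 7 from each side, so sub: x + 4 = 6.
Step 6. [x + 4 = 6] 4 comes off first (subtract 4), so sub: x = 2.

Answer: x ∈ {2}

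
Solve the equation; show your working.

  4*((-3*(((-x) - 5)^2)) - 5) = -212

Step 1. [4*((-3*(((-x) - 5)^2)) - 5) = -212] 4·(inner) — divide through by 4, so div: (-3*(((-x) - 5)^2)) - 5 = -53.
Step 2. [(-3*(((-x) - 5)^2)) - 5 = -53] -5 is outermost — add 5 both sides. So sub: -3*(((-x) - 5)^2) = -48.
Step 3. [-3*(((-x) - 5)^2) = -48] LHS = -3·(…); ÷-3 both sides ⇒ div: ((-x) - 5)^2 = 16.
Step 4. [((-x) - 5)^2 = 16] 16 ≥ 0, LHS is (·)² — take ±√ ⇒ sqrt: (-x) - 5 = 4 or -4.
Step 5. [(-x) - 5 = 4 or -4] -5 is outermost — add 5 both sides, so sub: -x = 9 or 1.
Step 6. [-x = 9 or 1] LHS negated; negate both sides, so neg: x = -9 or -1.

Answer: x ∈ {-9, -1}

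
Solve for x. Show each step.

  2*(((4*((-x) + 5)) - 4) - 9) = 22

Step 1. [2*(((4*((-x) + 5)) - 4) - 9) = 22] divide by the outer 2 ⇒ div: ((4*((-x) + 5)) - 4) - 9 = 11.
Step 2. [((4*((-x) + 5)) - 4) - 9 = 11] -9 is outermost — add 9 both sides ⇒ sub: (4*((-x) + 5)) - 4 = 20.
Step 3. [(4*((-x) + 5)) - 4 = 20] 4 | LHS and 4 | 20: pull 4 out, so factor: ((-x) + 5) - 1 = 5.
Step 4. [((-x) + 5) - 1 = 5] add 1: x sits inside (… - 1) ⇒ sub: (-x) + 5 = 6.
Step 5. [(-x) + 5 = 6] +5 is outermost — subtract 5 both sides. So sub: -x = 1.
Step 6. [-x = 1] flip signs both sides ⇒ neg: x = -1.

Answer: x ∈ {-1}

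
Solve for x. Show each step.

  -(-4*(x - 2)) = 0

Step 1. [-(-4*(x - 2)) = 0] LHS negated; negate both sides. So neg: -4*(x - 2) = 0.
Step 2. [-4*(x - 2) = 0] LHS = -4·(…); ÷-4 both sides. So div: x - 2 = 0.
Step 3. [x - 2 = 0] 2 comes off first (add 2) ⇒ sub: x = 2.

Answer: x ∈ {2}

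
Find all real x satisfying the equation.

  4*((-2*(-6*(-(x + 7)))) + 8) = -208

Step 1. [4*((-2*(-6*(-(x + 7)))) + 8) = -208] leading coefficient 4: divide by 4. So div: (-2*(-6*(-(x + 7)))) + 8 = -52.
Step 2. [(-2*(-6*(-(x + 7)))) + 8 = -52] subtract 8: x sits inside (… + 8). So sub: -2*(-6*(-(x + 7))) = -60.
Step 3. [-2*(-6*(-(x + 7))) = -60] LHS = -2·(…); ÷-2 both sides ⇒ div: -6*(-(x + 7)) = 30.
Step 4. [-6*(-(x + 7)) = 30] leading coefficient -6: divide by -6 ⇒ div: -(x + 7) = -5.
Step 5. [-(x + 7) = -5] leading − — multiply by −1, so neg: x + 7 = 5.
Step 6. [x + 7 = 5] peel the +7: subtract 7 from each side. So sub: x = -2.

Answer: x ∈ {-2}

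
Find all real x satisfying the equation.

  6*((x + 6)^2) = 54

Step 1. [6*((x + 6)^2) = 54] LHS = 6·(…); ÷6 both sides ⇒ div: (x + 6)^2 = 9.
Step 2. [(x + 6)^2 = 9] LHS squared, RHS 9 ≥ 0: apply √ (±). So sqrt: x + 6 = 3 or -3.
Step 3. [x + 6 = 3 or -3] peel the +6: subtract 6 from each side ⇒ sub: x = -3 or -9.

Answer: x ∈ {-9, -3}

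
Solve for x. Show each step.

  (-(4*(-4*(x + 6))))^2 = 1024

Step 1. [(-(4*(-4*(x + 6))))^2 = 1024] √ both sides: 1024 ≥ 0 gives two branches ⇒ sqrt: -(4*(-4*(x + 6))) = 32 or -32.
Step 2. [-(4*(-4*(x + 6))) = 32 or -32] leading − — multiply by −1 ⇒ neg: 4*(-4*(x + 6)) = -32 or 32.
Step 3. [4*(-4*(x + 6)) = -32 or 32] leading coefficient 4: divide by 4 ⇒ div: -4*(x + 6) = -8 or 8.
Step 4. [-4*(x + 6) = -8 or 8] -4 out front; divide by -4. So div: x + 6 = 2 or -2.
Step 5. [x + 6 = 2 or -2] the outer +6 inverts by subtracting 6. So sub: x = -4 or -8.

Answer: x ∈ {-8, -4}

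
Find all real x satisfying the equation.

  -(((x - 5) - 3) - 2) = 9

Step 1. [-(((x - 5) - 3) - 2) = 9] LHS negated; negate both sides ⇒ neg: ((x - 5) - 3) - 2 = -9.
Step 2. [((x - 5) - 3) - 2 = -9] peel the -2: add 2 from each side ⇒ sub: (x - 5) - 3 = -7.
Step 3. [(x - 5) - 3 = -7] add 3: x sits inside (… - 3), so sub: x - 5 = -4.
Step 4. [x - 5 = -4] peel the -5: add 5 from each side ⇒ sub: x = 1.

Answer: x ∈ {1}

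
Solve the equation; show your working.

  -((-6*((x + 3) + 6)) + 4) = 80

Step 1. [-((-6*((x + 3) + 6)) + 4) = 80] flip signs both sides. So neg: (-6*((x + 3) + 6)) + 4 = -80.
Step 2. [(-6*((x + 3) + 6)) + 4 = -80] +4 is outermost — subtract 4 both sides, so sub: -6*((x + 3) + 6) = -84.
Step 3. [-6*((x + 3) + 6) = -84] -6 out front; divide by -6. So div: (x + 3) + 6 = 14.
Step 4. [(x + 3) + 6 = 14] subtract 6: x sits inside (… + 6). So sub: x + 3 = 8.
Step 5. [x + 3 = 8] 3 comes off first (subtract 3) ⇒ sub: x = 5.

Answer: x ∈ {5}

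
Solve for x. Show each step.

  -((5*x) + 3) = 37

Step 1. [-((5*x) + 3) = 37] LHS negated; negate both sides. So neg: (5*x) + 3 = -37.
Step 2. [(5*x) + 3 = -37] subtract 3: x sits inside (… + 3) ⇒ sub: 5*x = -40.
Step 3. [5*x = -40] leading coefficient 5: divide by 5. So div: x = -8.

Answer: x ∈ {-8}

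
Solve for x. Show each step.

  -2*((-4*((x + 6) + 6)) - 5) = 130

Step 1. [-2*((-4*((x + 6) + 6)) - 5) = 130] -2·(inner) — divide through by -2. So div: (-4*((x + 6) + 6)) - 5 = -65.
Step 2. [(-4*((x + 6) + 6)) - 5 = -65] the outer -5 inverts by adding 5. So sub: -4*((x + 6) + 6) = -60.
Step 3. [-4*((x + 6) + 6) = -60] leading coefficient -4: divide by -4 ⇒ div: (x + 6) + 6 = 15.
Step 4. [(x + 6) + 6 = 15] peel the +6: subtract 6 from each side, so sub: x + 6 = 9.
Step 5. [x + 6 = 9] the outer +6 inverts by subtracting 6. So sub: x = 3.

Answer: x ∈ {3}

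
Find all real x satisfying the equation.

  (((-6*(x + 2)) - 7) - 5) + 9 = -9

Step 1. [(((-6*(x + 2)) - 7) - 5) + 9 = -9] the outer +9 inverts by subtracting 9 ⇒ sub: ((-6*(x + 2)) - 7) - 5 = -18.
Step 2. [((-6*(x + 2)) - 7) - 5 = -18] -5 is outermost — add 5 both sides ⇒ sub: (-6*(x + 2)) - 7 = -13.
Step 3. [(-6*(x + 2)) - 7 = -13] add 7: x sits inside (… - 7). So sub: -6*(x + 2) = -6.
Step 4. [-6*(x + 2) = -6] -6 out front; divide by -6. So div: x + 2 = 1.
Step 5. [x + 2 = 1] +2 is outermost — subtract 2 both sides ⇒ sub: x = -1.

Answer: x ∈ {-1}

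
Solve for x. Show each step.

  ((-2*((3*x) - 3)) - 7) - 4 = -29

Step 1. [((-2*((3*x) - 3)) - 7) - 4 = -29] 4 comes off first (add 4). So sub: (-2*((3*x) - 3)) - 7 = -25.
Step 2. [(-2*((3*x) - 3)) - 7 = -25] add 7: x sits inside (… - 7). So sub: -2*((3*x) - 3) = -18.
Step 3. [-2*((3*x) - 3) = -18] leading coefficient -2: divide by -2. So div: (3*x) - 3 = 9.
Step 4. [(3*x) - 3 = 9] add 3: x sits inside (… - 3), so sub: 3*x = 12.
Step 5. [3*x = 12] 3 out front; divide by 3 ⇒ div: x = 4.

Answer: x ∈ {4}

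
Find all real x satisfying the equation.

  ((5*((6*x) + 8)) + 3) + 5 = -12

Step 1. [((5*((6*x) + 8)) + 3) + 5 = -12] subtract 5: x sits inside (… + 5) ⇒ sub: (5*((6*x) + 8)) + 3 = -17.
Step 2. [(5*((6*x) + 8)) + 3 = -17] +3 is outermost — subtract 3 both sides ⇒ sub: 5*((6*x) + 8) = -20.
Step 3. [5*((6*x) + 8) = -20] LHS = 5·(…); ÷5 both sides ⇒ div: (6*x) + 8 = -4.
Step 4. [(6*x) + 8 = -4] subtract 8: x sits inside (… + 8) ⇒ sub: 6*x = -12.
Step 5. [6*x = -12] 6·(inner) — divide through by 6 ⇒ div: x = -2.

Answer: x ∈ {-2}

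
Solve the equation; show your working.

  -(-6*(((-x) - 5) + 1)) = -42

Step 1. [-(-6*(((-x) - 5) + 1)) = -42] flip signs both sides, so neg: -6*(((-x) - 5) + 1) = 42.
Step 2. [-6*(((-x) - 5) + 1) = 42] leading coefficient -6: divide by -6 ⇒ div: ((-x) - 5) + 1 = -7.
Step 3. [((-x) - 5) + 1 = -7] peel the +1: subtract 1 from each side, so sub: (-x) - 5 = -8.
Step 4. [(-x) - 5 = -8] 5 comes off first (add 5) ⇒ sub: -x = -3.
Step 5. [-x = -3] leading − — multiply by −1. So neg: x = 3.

Answer: x ∈ {3}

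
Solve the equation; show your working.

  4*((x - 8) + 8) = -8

Step 1. [4*((x - 8) + 8) = -8] 4·(inner) — divide through by 4. So div: (x - 8) + 8 = -2.
Step 2. [(x - 8) + 8 = -2] peel the +8: subtract 8 from each side, so sub: x - 8 = -10.
Step 3. [x - 8 = -10] -8 is outermost — add 8 both sides ⇒ sub: x = -2.

Answer: x ∈ {-2}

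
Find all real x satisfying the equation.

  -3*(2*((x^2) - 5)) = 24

Step 1. [-3*(2*((x^2) - 5)) = 24] divide by the outer -3. So div: 2*((x^2) - 5) = -8.
Step 2. [2*((x^2) - 5) = -8] 2 out front; divide by 2. So div: (x^2) - 5 = -4.
Step 3. [(x^2) - 5 = -4] peel the -5: add 5 from each side ⇒ sub: x^2 = 1.
Step 4. [x^2 = 1] √ both sides: 1 ≥ 0 gives two branches. So sqrt: x = 1 or -1.

Answer: x ∈ {-1, 1}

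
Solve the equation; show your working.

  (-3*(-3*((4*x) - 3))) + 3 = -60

Step 1. [(-3*(-3*((4*x) - 3))) + 3 = -60] subtract 3: x sits inside (… + 3), so sub: -3*(-3*((4*x) - 3)) = -63.
Step 2. [-3*(-3*((4*x) - 3)) = -63] divide by the outer -3, so div: -3*((4*x) - 3) = 21.
Step 3. [-3*((4*x) - 3) = 21] leading coefficient -3: divide by -3, so div: (4*x) - 3 = -7.
Step 4. [(4*x) - 3 = -7] add 3: x sits inside (… - 3). So sub: 4*x = -4.
Step 5. [4*x = -4] LHS = 4·(…); ÷4 both sides ⇒ div: x = -1.

Answer: x ∈ {-1}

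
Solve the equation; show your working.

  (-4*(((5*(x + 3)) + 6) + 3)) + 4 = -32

Step 1. [(-4*(((5*(x + 3)) + 6) + 3)) + 4 = -32] common factor -4 (LHS and -32) — divide through, so factor: (((5*(x + 3)) + 6) + 3) - 1 = 8.
Step 2. [(((5*(x + 3)) + 6) + 3) - 1 = 8] 1 comes off first (add 1) ⇒ sub: ((5*(x + 3)) + 6) + 3 = 9.
Step 3. [((5*(x + 3)) + 6) + 3 = 9] subtract 3: x sits inside (… + 3) ⇒ sub: (5*(x + 3)) + 6 = 6.
Step 4. [(5*(x + 3)) + 6 = 6] +6 is outermost — subtract 6 both sides ⇒ sub: 5*(x + 3) = 0.
Step 5. [5*(x + 3) = 0] 5·(inner) — divide through by 5. So div: x + 3 = 0.
Step 6. [x + 3 = 0] subtract 3: x sits inside (… + 3), so sub: x = -3.

Answer: x ∈ {-3}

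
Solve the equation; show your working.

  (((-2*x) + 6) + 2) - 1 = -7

Step 1. [(((-2*x) + 6) + 2) - 1 = -7] add 1: x sits inside (… - 1). So sub: ((-2*x) + 6) + 2 = -6.
Step 2. [((-2*x) + 6) + 2 = -6] peel the +2: subtract 2 from each side, so sub: (-2*x) + 6 = -8.
Step 3. [(-2*x) + 6 = -8] -2 divides every term; factor it out ⇒ factor: x - 3 = 4.
Step 4. [x - 3 = 4] peel the -3: add 3 from each side ⇒ sub: x = 7.

Answer: x ∈ {7}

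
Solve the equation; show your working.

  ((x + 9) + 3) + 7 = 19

Step 1. [((x + 9) + 3) + 7 = 19] the outer +7 inverts by subtracting 7. So sub: (x + 9) + 3 = 12.
Step 2. [(x + 9) + 3 = 12] 3 comes off first (subtract 3), so sub: x + 9 = 9.
Step 3. [x + 9 = 9] 9 comes off first (subtract 9) ⇒ sub: x = 0.

Answer: x ∈ {0}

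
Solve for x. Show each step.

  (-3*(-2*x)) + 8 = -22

Step 1. [(-3*(-2*x)) + 8 = -22] the outer +8 inverts by subtracting 8. So sub: -3*(-2*x) = -30.
Step 2. [-3*(-2*x) = -30] LHS = -3·(…); ÷-3 both sides, so div: -2*x = 10.
Step 3. [-2*x = 10] LHS = -2·(…); ÷-2 both sides, so div: x = -5.

Answer: x ∈ {-5}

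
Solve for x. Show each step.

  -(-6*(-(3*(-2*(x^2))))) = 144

Step 1. [-(-6*(-(3*(-2*(x^2))))) = 144] leading − — multiply by −1 ⇒ neg: -6*(-(3*(-2*(x^2)))) = -144.
Step 2. [-6*(-(3*(-2*(x^2)))) = -144] divide by the outer -6 ⇒ div: -(3*(-2*(x^2))) = 24.
Step 3. [-(3*(-2*(x^2))) = 24] leading − — multiply by −1 ⇒ neg: 3*(-2*(x^2)) = -24.
Step 4. [3*(-2*(x^2)) = -24] LHS = 3·(…); ÷3 both sides ⇒ div: -2*(x^2) = -8.
Step 5. [-2*(x^2) = -8] -2·(inner) — divide through by -2, so div: x^2 = 4.
Step 6. [x^2 = 4] √ both sides: 4 ≥ 0 gives two branches, so sqrt: x = 2 or -2.

Answer: x ∈ {-2, 2}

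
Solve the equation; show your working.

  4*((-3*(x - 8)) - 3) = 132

Step 1. [4*((-3*(x - 8)) - 3) = 132] LHS = 4·(…); ÷4 both sides ⇒ div: (-3*(x - 8)) - 3 = 33.
Step 2. [(-3*(x - 8)) - 3 = 33] common factor -3 (LHS and 33) — divide through, so factor: (x - 8) + 1 = -11.
Step 3. [(x - 8) + 1 = -11] 1 comes off first (subtract 1) ⇒ sub: x - 8 = -12.
Step 4. [x - 8 = -12] -8 is outermost — add 8 both sides, so sub: x = -4.

Answer: x ∈ {-4}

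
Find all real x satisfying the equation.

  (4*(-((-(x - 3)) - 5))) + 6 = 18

Step 1. [(4*(-((-(x - 3)) - 5))) + 6 = 18] +6 is outermost — subtract 6 both sides. So sub: 4*(-((-(x - 3)) - 5)) = 12.
Step 2. [4*(-((-(x - 3)) - 5)) = 12] LHS = 4·(…); ÷4 both sides ⇒ div: -((-(x - 3)) - 5) = 3.
Step 3. [-((-(x - 3)) - 5) = 3] LHS negated; negate both sides. So neg: (-(x - 3)) - 5 = -3.
Step 4. [(-(x - 3)) - 5 = -3] add 5: x sits inside (… - 5) ⇒ sub: -(x - 3) = 2.
Step 5. [-(x - 3) = 2] LHS negated; negate both sides ⇒ neg: x - 3 = -2.
Step 6. [x - 3 = -2] the outer -3 inverts by adding 3 ⇒ sub: x = 1.

Answer: x ∈ {1}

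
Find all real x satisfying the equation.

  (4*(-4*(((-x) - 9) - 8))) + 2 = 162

Step 1. [(4*(-4*(((-x) - 9) - 8))) + 2 = 162] the outer +2 inverts by subtracting 2, so sub: 4*(-4*(((-x) - 9) - 8)) = 160.
Step 2. [4*(-4*(((-x) - 9) - 8)) = 160] leading coefficient 4: divide by 4, so div: -4*(((-x) - 9) - 8) = 40.
Step 3. [-4*(((-x) - 9) - 8) = 40] LHS = -4·(…); ÷-4 both sides, so div: ((-x) - 9) - 8 = -10.
Step 4. [((-x) - 9) - 8 = -10] peel the -8: add 8 from each side. So sub: (-x) - 9 = -2.
Step 5. [(-x) - 9 = -2] peel the -9: add 9 from each side ⇒ sub: -x = 7.
Step 6. [-x = 7] leading − — multiply by −1, so neg: x = -7.

Answer: x ∈ {-7}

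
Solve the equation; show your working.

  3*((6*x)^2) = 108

Step 1. [3*((6*x)^2) = 108] 3·(inner) — divide through by 3. So div: (6*x)^2 = 36.
Step 2. [(6*x)^2 = 36] √ both sides: 36 ≥ 0 gives two branches. So sqrt: 6*x = 6 or -6.
Step 3. [6*x = 6 or -6] LHS = 6·(…); ÷6 both sides, so div: x = 1 or -1.

Answer: x ∈ {-1, 1}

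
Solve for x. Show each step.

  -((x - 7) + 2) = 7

Step 1. [-((x - 7) + 2) = 7] flip signs both sides ⇒ neg: (x - 7) + 2 = -7.
Step 2. [(x - 7) + 2 = -7] peel the +2: subtract 2 from each side ⇒ sub: x - 7 = -9.
Step 3. [x - 7 = -9] -7 is outermost — add 7 both sides, so sub: x = -2.

Answer: x ∈ {-2}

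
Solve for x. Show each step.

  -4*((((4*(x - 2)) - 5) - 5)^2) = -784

Step 1. [-4*((((4*(x - 2)) - 5) - 5)^2) = -784] LHS = -4·(…); ÷-4 both sides. So div: (((4*(x - 2)) - 5) - 5)^2 = 196.
Step 2. [(((4*(x - 2)) - 5) - 5)^2 = 196] 196 ≥ 0, LHS is (·)² — take ±√, so sqrt: ((4*(x - 2)) - 5) - 5 = 14 or -14.
Step 3. [((4*(x - 2)) - 5) - 5 = 14 or -14] -5 is outermost — add 5 both sides ⇒ sub: (4*(x - 2)) - 5 = 19 or -9.
Step 4. [(4*(x - 2)) - 5 = 19 or -9] peel the -5: add 5 from each side, so sub: 4*(x - 2) = 24 or -4.
Step 5. [4*(x - 2) = 24 or -4] LHS = 4·(…); ÷4 both sides, so div: x - 2 = 6 or -1.
Step 6. [x - 2 = 6 or -1] peel the -2: add 2 from each side, so sub: x = 8 or 1.

Answer: x ∈ {1, 8}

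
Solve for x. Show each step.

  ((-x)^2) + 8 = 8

Step 1. [((-x)^2) + 8 = 8] the outer +8 inverts by subtracting 8, so sub: (-x)^2 = 0.
Step 2. [(-x)^2 = 0] LHS squared, RHS 0 ≥ 0: apply √ (±). So sqrt: -x = 0.
Step 3. [-x = 0] leading − — multiply by −1, so neg: x = 0.

Answer: x ∈ {0}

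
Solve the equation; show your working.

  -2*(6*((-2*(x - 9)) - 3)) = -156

Step 1. [-2*(6*((-2*(x - 9)) - 3)) = -156] LHS = -2·(…); ÷-2 both sides, so div: 6*((-2*(x - 9)) - 3) = 78.
Step 2. [6*((-2*(x - 9)) - 3) = 78] 6 out front; divide by 6. So div: (-2*(x - 9)) - 3 = 13.
Step 3. [(-2*(x - 9)) - 3 = 13] add 3: x sits inside (… - 3), so sub: -2*(x - 9) = 16.
Step 4. [-2*(x - 9) = 16] -2·(inner) — divide through by -2. So div: x - 9 = -8.
Step 5. [x - 9 = -8] the outer -9 inverts by adding 9 ⇒ sub: x = 1.

Answer: x ∈ {1}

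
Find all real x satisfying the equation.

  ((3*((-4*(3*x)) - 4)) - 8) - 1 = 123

Step 1. [((3*((-4*(3*x)) - 4)) - 8) - 1 = 123] 1 comes off first (add 1), so sub: (3*((-4*(3*x)) - 4)) - 8 = 124.
Step 2. [(3*((-4*(3*x)) - 4)) - 8 = 124] -8 is outermost — add 8 both sides ⇒ sub: 3*((-4*(3*x)) - 4) = 132.
Step 3. [3*((-4*(3*x)) - 4) = 132] LHS = 3·(…); ÷3 both sides, so div: (-4*(3*x)) - 4 = 44.
Step 4. [(-4*(3*x)) - 4 = 44] -4 is outermost — add 4 both sides. So sub: -4*(3*x) = 48.
Step 5. [-4*(3*x) = 48] -4 out front; divide by -4, so div: 3*x = -12.
Step 6. [3*x = -12] LHS = 3·(…); ÷3 both sides. So div: x = -4.

Answer: x ∈ {-4}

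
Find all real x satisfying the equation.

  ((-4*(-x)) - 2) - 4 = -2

Step 1. [((-4*(-x)) - 2) - 4 = -2] -4 is outermost — add 4 both sides ⇒ sub: (-4*(-x)) - 2 = 2.
Step 2. [(-4*(-x)) - 2 = 2] peel the -2: add 2 from each side, so sub: -4*(-x) = 4.
Step 3. [-4*(-x) = 4] LHS = -4·(…); ÷-4 both sides ⇒ div: -x = -1.
Step 4. [-x = -1] flip signs both sides ⇒ neg: x = 1.

Answer: x ∈ {1}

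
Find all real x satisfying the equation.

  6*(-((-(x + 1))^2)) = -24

Step 1. [6*(-((-(x + 1))^2)) = -24] divide by the outer 6, so div: -((-(x + 1))^2) = -4.
Step 2. [-((-(x + 1))^2) = -4] flip signs both sides. So neg: (-(x + 1))^2 = 4.
Step 3. [(-(x + 1))^2 = 4] LHS squared, RHS 4 ≥ 0: apply √ (±), so sqrt: -(x + 1) = 2 or -2.
Step 4. [-(x + 1) = 2 or -2] flip signs both sides ⇒ neg: x + 1 = -2 or 2.
Step 5. [x + 1 = -2 or 2] +1 is outermost — subtract 1 both sides ⇒ sub: x = -3 or 1.

Answer: x ∈ {-3, 1}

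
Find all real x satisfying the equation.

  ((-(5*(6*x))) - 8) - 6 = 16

Step 1. [((-(5*(6*x))) - 8) - 6 = 16] the outer -6 inverts by adding 6, so sub: (-(5*(6*x))) - 8 = 22.
Step 2. [(-(5*(6*x))) - 8 = 22] 8 comes off first (add 8), so sub: -(5*(6*x)) = 30.
Step 3. [-(5*(6*x)) = 30] leading − — multiply by −1, so neg: 5*(6*x) = -30.
Step 4. [5*(6*x) = -30] LHS = 5·(…); ÷5 both sides ⇒ div: 6*x = -6.
Step 5. [6*x = -6] 6 out front; divide by 6, so div: x = -1.

Answer: x ∈ {-1}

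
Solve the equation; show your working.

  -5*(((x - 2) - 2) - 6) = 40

Step 1. [-5*(((x - 2) - 2) - 6) = 40] divide by the outer -5, so div: ((x - 2) - 2) - 6 = -8.
Step 2. [((x - 2) - 2) - 6 = -8] 6 comes off first (add 6). So sub: (x - 2) - 2 = -2.
Step 3. [(x - 2) - 2 = -2] -2 is outermost — add 2 both sides, so sub: x - 2 = 0.
Step 4. [x - 2 = 0] 2 comes off first (add 2), so sub: x = 2.

Answer: x ∈ {2}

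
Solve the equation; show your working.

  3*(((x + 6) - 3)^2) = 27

Step 1. [3*(((x + 6) - 3)^2) = 27] divide by the outer 3. So div: ((x + 6) - 3)^2 = 9.
Step 2. [((x + 6) - 3)^2 = 9] √ both sides: 9 ≥ 0 gives two branches. So sqrt: (x + 6) - 3 = 3 or -3.
Step 3. [(x + 6) - 3 = 3 or -3] the outer -3 inverts by adding 3 ⇒ sub: x + 6 = 6 or 0.
Step 4. [x + 6 = 6 or 0] the outer +6 inverts by subtracting 6. So sub: x = 0 or -6.

Answer: x ∈ {-6, 0}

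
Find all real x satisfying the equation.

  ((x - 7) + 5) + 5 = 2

Step 1. [((x - 7) + 5) + 5 = 2] subtract 5: x sits inside (… + 5) ⇒ sub: (x - 7) + 5 = -3.
Step 2. [(x - 7) + 5 = -3] peel the +5: subtract 5 from each side. So sub: x - 7 = -8.
Step 3. [x - 7 = -8] the outer -7 inverts by adding 7, so sub: x = -1.

Answer: x ∈ {-1}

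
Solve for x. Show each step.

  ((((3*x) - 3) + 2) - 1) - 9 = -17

Step 1. [((((3*x) - 3) + 2) - 1) - 9 = -17] -9 is outermost — add 9 both sides. So sub: (((3*x) - 3) + 2) - 1 = -8.
Step 2. [(((3*x) - 3) + 2) - 1 = -8] the outer -1 inverts by adding 1, so sub: ((3*x) - 3) + 2 = -7.
Step 3. [((3*x) - 3) + 2 = -7] subtract 2: x sits inside (… + 2). So sub: (3*x) - 3 = -9.
Step 4. [(3*x) - 3 = -9] peel the -3: add 3 from each side ⇒ sub: 3*x = -6.
Step 5. [3*x = -6] leading coefficient 3: divide by 3, so div: x = -2.

Answer: x ∈ {-2}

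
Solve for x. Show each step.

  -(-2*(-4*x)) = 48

Step 1. [-(-2*(-4*x)) = 48] leading − — multiply by −1 ⇒ neg: -2*(-4*x) = -48.
Step 2. [-2*(-4*x) = -48] LHS = -2·(…); ÷-2 both sides ⇒ div: -4*x = 24.
Step 3. [-4*x = 24] -4 out front; divide by -4. So div: x = -6.

Answer: x ∈ {-6}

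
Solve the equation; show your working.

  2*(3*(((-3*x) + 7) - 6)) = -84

Step 1. [2*(3*(((-3*x) + 7) - 6)) = -84] 2 out front; divide by 2, so div: 3*(((-3*x) + 7) - 6) = -42.
Step 2. [3*(((-3*x) + 7) - 6) = -42] leading coefficient 3: divide by 3 ⇒ div: ((-3*x) + 7) - 6 = -14.
Step 3. [((-3*x) + 7) - 6 = -14] the outer -6 inverts by adding 6 ⇒ sub: (-3*x) + 7 = -8.
Step 4. [(-3*x) + 7 = -8] 7 comes off first (subtract 7) ⇒ sub: -3*x = -15.
Step 5. [-3*x = -15] -3 out front; divide by -3 ⇒ div: x = 5.

Answer: x ∈ {5}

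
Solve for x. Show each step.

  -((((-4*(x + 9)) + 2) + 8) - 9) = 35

Step 1. [-((((-4*(x + 9)) + 2) + 8) - 9) = 35] LHS negated; negate both sides. So neg: (((-4*(x + 9)) + 2) + 8) - 9 = -35.
Step 2. [(((-4*(x + 9)) + 2) + 8) - 9 = -35] add 9: x sits inside (… - 9) ⇒ sub: ((-4*(x + 9)) + 2) + 8 = -26.
Step 3. [((-4*(x + 9)) + 2) + 8 = -26] 8 comes off first (subtract 8), so sub: (-4*(x + 9)) + 2 = -34.
Step 4. [(-4*(x + 9)) + 2 = -34] peel the +2: subtract 2 from each side ⇒ sub: -4*(x + 9) = -36.
Step 5. [-4*(x + 9) = -36] divide by the outer -4. So div: x + 9 = 9.
Step 6. [x + 9 = 9] 9 comes off first (subtract 9), so sub: x = 0.

Answer: x ∈ {0}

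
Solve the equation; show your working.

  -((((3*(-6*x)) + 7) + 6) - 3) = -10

Step 1. [-((((3*(-6*x)) + 7) + 6) - 3) = -10] flip signs both sides ⇒ neg: (((3*(-6*x)) + 7) + 6) - 3 = 10.
Step 2. [(((3*(-6*x)) + 7) + 6) - 3 = 10] the outer -3 inverts by adding 3, so sub: ((3*(-6*x)) + 7) + 6 = 13.
Step 3. [((3*(-6*x)) + 7) + 6 = 13] subtract 6: x sits inside (… + 6). So sub: (3*(-6*x)) + 7 = 7.
Step 4. [(3*(-6*x)) + 7 = 7] subtract 7: x sits inside (… + 7). So sub: 3*(-6*x) = 0.
Step 5. [3*(-6*x) = 0] leading coefficient 3: divide by 3, so div: -6*x = 0.
Step 6. [-6*x = 0] divide by the outer -6 ⇒ div: x = 0.

Answer: x ∈ {0}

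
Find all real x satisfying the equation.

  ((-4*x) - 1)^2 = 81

Step 1. [((-4*x) - 1)^2 = 81] √ both sides: 81 ≥ 0 gives two branches ⇒ sqrt: (-4*x) - 1 = 9 or -9.
Step 2. [(-4*x) - 1 = 9 or -9] add 1: x sits inside (… - 1), so sub: -4*x = 10 or -8.
Step 3. [-4*x = 10 or -8] -4·(inner) — divide through by -4. So div: x = -5/2 or 2.

Answer: x ∈ {-5/2, 2}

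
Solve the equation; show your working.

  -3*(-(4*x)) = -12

Step 1. [-3*(-(4*x)) = -12] -3 out front; divide by -3, so div: -(4*x) = 4.
Step 2. [-(4*x) = 4] flip signs both sides, so neg: 4*x = -4.
Step 3. [4*x = -4] LHS = 4·(…); ÷4 both sides, so div: x = -1.

Answer: x ∈ {-1}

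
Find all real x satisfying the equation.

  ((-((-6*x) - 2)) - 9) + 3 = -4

Step 1. [((-((-6*x) - 2)) - 9) + 3 = -4] peel the +3: subtract 3 from each side ⇒ sub: (-((-6*x) - 2)) - 9 = -7.
Step 2. [(-((-6*x) - 2)) - 9 = -7] add 9: x sits inside (… - 9), so sub: -((-6*x) - 2) = 2.
Step 3. [-((-6*x) - 2) = 2] LHS negated; negate both sides, so neg: (-6*x) - 2 = -2.
Step 4. [(-6*x) - 2 = -2] peel the -2: add 2 from each side, so sub: -6*x = 0.
Step 5. [-6*x = 0] divide by the outer -6, so div: x = 0.

Answer: x ∈ {0}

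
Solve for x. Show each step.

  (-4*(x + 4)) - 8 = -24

Step 1. [(-4*(x + 4)) - 8 = -24] 8 comes off first (add 8), so sub: -4*(x + 4) = -16.
Step 2. [-4*(x + 4) = -16] divide by the outer -4, so div: x + 4 = 4.
Step 3. [x + 4 = 4] 4 comes off first (subtract 4) ⇒ sub: x = 0.

Answer: x ∈ {0}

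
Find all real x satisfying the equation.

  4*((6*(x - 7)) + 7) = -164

Step 1. [4*((6*(x - 7)) + 7) = -164] 4·(inner) — divide through by 4. So div: (6*(x - 7)) + 7 = -41.
Step 2. [(6*(x - 7)) + 7 = -41] 7 comes off first (subtract 7), so sub: 6*(x - 7) = -48.
Step 3. [6*(x - 7) = -48] LHS = 6·(…); ÷6 both sides, so div: x - 7 = -8.
Step 4. [x - 7 = -8] the outer -7 inverts by adding 7. So sub: x = -1.

Answer: x ∈ {-1}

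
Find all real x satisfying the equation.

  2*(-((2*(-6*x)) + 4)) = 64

Step 1. [2*(-((2*(-6*x)) + 4)) = 64] divide by the outer 2 ⇒ div: -((2*(-6*x)) + 4) = 32.
Step 2. [-((2*(-6*x)) + 4) = 32] LHS negated; negate both sides ⇒ neg: (2*(-6*x)) + 4 = -32.
Step 3. [(2*(-6*x)) + 4 = -32] common factor 2 (LHS and -32) — divide through, so factor: (-6*x) + 2 = -16.
Step 4. [(-6*x) + 2 = -16] peel the +2: subtract 2 from each side, so sub: -6*x = -18.
Step 5. [-6*x = -18] leading coefficient -6: divide by -6 ⇒ div: x = 3.

Answer: x ∈ {3}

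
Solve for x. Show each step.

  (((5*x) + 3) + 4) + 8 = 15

Step 1. [(((5*x) + 3) + 4) + 8 = 15] the outer +8 inverts by subtracting 8, so sub: ((5*x) + 3) + 4 = 7.
Step 2. [((5*x) + 3) + 4 = 7] +4 is outermost — subtract 4 both sides. So sub: (5*x) + 3 = 3.
Step 3. [(5*x) + 3 = 3] the outer +3 inverts by subtracting 3 ⇒ sub: 5*x = 0.
Step 4. [5*x = 0] 5·(inner) — divide through by 5. So div: x = 0.

Answer: x ∈ {0}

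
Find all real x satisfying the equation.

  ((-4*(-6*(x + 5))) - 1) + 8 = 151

Step 1. [((-4*(-6*(x + 5))) - 1) + 8 = 151] the outer +8 inverts by subtracting 8. So sub: (-4*(-6*(x + 5))) - 1 = 143.
Step 2. [(-4*(-6*(x + 5))) - 1 = 143] 1 comes off first (add 1) ⇒ sub: -4*(-6*(x + 5)) = 144.
Step 3. [-4*(-6*(x + 5)) = 144] -4 out front; divide by -4 ⇒ div: -6*(x + 5) = -36.
Step 4. [-6*(x + 5) = -36] -6 out front; divide by -6, so div: x + 5 = 6.
Step 5. [x + 5 = 6] the outer +5 inverts by subtracting 5. So sub: x = 1.

Answer: x ∈ {1}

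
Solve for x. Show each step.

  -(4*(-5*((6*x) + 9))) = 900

Step 1. [-(4*(-5*((6*x) + 9))) = 900] leading − — multiply by −1, so neg: 4*(-5*((6*x) + 9)) = -900.
Step 2. [4*(-5*((6*x) + 9)) = -900] leading coefficient 4: divide by 4. So div: -5*((6*x) + 9) = -225.
Step 3. [-5*((6*x) + 9) = -225] leading coefficient -5: divide by -5. So div: (6*x) + 9 = 45.
Step 4. [(6*x) + 9 = 45] +9 is outermost — subtract 9 both sides, so sub: 6*x = 36.
Step 5. [6*x = 36] leading coefficient 6: divide by 6. So div: x = 6.

Answer: x ∈ {6}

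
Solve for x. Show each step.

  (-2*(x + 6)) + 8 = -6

Step 1. [(-2*(x + 6)) + 8 = -6] -2 divides every term; factor it out ⇒ factor: (x + 6) - 4 = 3.
Step 2. [(x + 6) - 4 = 3] add 4: x sits inside (… - 4) ⇒ sub: x + 6 = 7.
Step 3. [x + 6 = 7] peel the +6: subtract 6 from each side, so sub: x = 1.

Answer: x ∈ {1}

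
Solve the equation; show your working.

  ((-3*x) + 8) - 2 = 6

Step 1. [((-3*x) + 8) - 2 = 6] the outer -2 inverts by adding 2 ⇒ sub: (-3*x) + 8 = 8.
Step 2. [(-3*x) + 8 = 8] +8 is outermost — subtract 8 both sides, so sub: -3*x = 0.
Step 3. [-3*x = 0] divide by the outer -3, so div: x = 0.

Answer: x ∈ {0}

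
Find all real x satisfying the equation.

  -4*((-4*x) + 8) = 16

Step 1. [-4*((-4*x) + 8) = 16] leading coefficient -4: divide by -4, so div: (-4*x) + 8 = -4.
Step 2. [(-4*x) + 8 = -4] subtract 8: x sits inside (… + 8), so sub: -4*x = -12.
Step 3. [-4*x = -12] leading coefficient -4: divide by -4 ⇒ div: x = 3.

Answer: x ∈ {3}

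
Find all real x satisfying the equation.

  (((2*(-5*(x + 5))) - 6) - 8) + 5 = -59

Step 1. [(((2*(-5*(x + 5))) - 6) - 8) + 5 = -59] +5 is outermost — subtract 5 both sides ⇒ sub: ((2*(-5*(x + 5))) - 6) - 8 = -64.
Step 2. [((2*(-5*(x + 5))) - 6) - 8 = -64] the outer -8 inverts by adding 8 ⇒ sub: (2*(-5*(x + 5))) - 6 = -56.
Step 3. [(2*(-5*(x + 5))) - 6 = -56] the outer -6 inverts by adding 6. So sub: 2*(-5*(x + 5)) = -50.
Step 4. [2*(-5*(x + 5)) = -50] 2·(inner) — divide through by 2 ⇒ div: -5*(x + 5) = -25.
Step 5. [-5*(x + 5) = -25] -5 out front; divide by -5 ⇒ div: x + 5 = 5.
Step 6. [x + 5 = 5] 5 comes off first (subtract 5). So sub: x = 0.

Answer: x ∈ {0}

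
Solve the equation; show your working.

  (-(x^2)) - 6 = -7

Step 1. [(-(x^2)) - 6 = -7] add 6: x sits inside (… - 6), so sub: -(x^2) = -1.
Step 2. [-(x^2) = -1] leading − — multiply by −1 ⇒ neg: x^2 = 1.
Step 3. [x^2 = 1] √ both sides: 1 ≥ 0 gives two branches ⇒ sqrt: x = 1 or -1.

Answer: x ∈ {-1, 1}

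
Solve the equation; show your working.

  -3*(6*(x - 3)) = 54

Step 1. [-3*(6*(x - 3)) = 54] leading coefficient -3: divide by -3. So div: 6*(x - 3) = -18.
Step 2. [6*(x - 3) = -18] LHS = 6·(…); ÷6 both sides. So div: x - 3 = -3.
Step 3. [x - 3 = -3] peel the -3: add 3 from each side ⇒ sub: x = 0.

Answer: x ∈ {0}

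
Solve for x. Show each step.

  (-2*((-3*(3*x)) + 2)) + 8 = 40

Step 1. [(-2*((-3*(3*x)) + 2)) + 8 = 40] -2 | LHS and -2 | 40: pull -2 out ⇒ factor: ((-3*(3*x)) + 2) - 4 = -20.
Step 2. [((-3*(3*x)) + 2) - 4 = -20] peel the -4: add 4 from each side ⇒ sub: (-3*(3*x)) + 2 = -16.
Step 3. [(-3*(3*x)) + 2 = -16] the outer +2 inverts by subtracting 2, so sub: -3*(3*x) = -18.
Step 4. [-3*(3*x) = -18] divide by the outer -3. So div: 3*x = 6.
Step 5. [3*x = 6] 3 out front; divide by 3 ⇒ div: x = 2.

Answer: x ∈ {2}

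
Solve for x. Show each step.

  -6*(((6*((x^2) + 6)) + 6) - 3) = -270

Step 1. [-6*(((6*((x^2) + 6)) + 6) - 3) = -270] divide by the outer -6, so div: ((6*((x^2) + 6)) + 6) - 3 = 45.
Step 2. [((6*((x^2) + 6)) + 6) - 3 = 45] add 3: x sits inside (… - 3). So sub: (6*((x^2) + 6)) + 6 = 48.
Step 3. [(6*((x^2) + 6)) + 6 = 48] subtract 6: x sits inside (… + 6), so sub: 6*((x^2) + 6) = 42.
Step 4. [6*((x^2) + 6) = 42] LHS = 6·(…); ÷6 both sides, so div: (x^2) + 6 = 7.
Step 5. [(x^2) + 6 = 7] +6 is outermost — subtract 6 both sides. So sub: x^2 = 1.
Step 6. [x^2 = 1] √ both sides: 1 ≥ 0 gives two branches, so sqrt: x = 1 or -1.

Answer: x ∈ {-1, 1}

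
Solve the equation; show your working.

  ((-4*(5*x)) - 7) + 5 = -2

Step 1. [((-4*(5*x)) - 7) + 5 = -2] 5 comes off first (subtract 5) ⇒ sub: (-4*(5*x)) - 7 = -7.
Step 2. [(-4*(5*x)) - 7 = -7] add 7: x sits inside (… - 7). So sub: -4*(5*x) = 0.
Step 3. [-4*(5*x) = 0] leading coefficient -4: divide by -4, so div: 5*x = 0.
Step 4. [5*x = 0] 5·(inner) — divide through by 5. So div: x = 0.

Answer: x ∈ {0}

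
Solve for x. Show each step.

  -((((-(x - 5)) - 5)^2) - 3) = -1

Step 1. [-((((-(x - 5)) - 5)^2) - 3) = -1] LHS negated; negate both sides ⇒ neg: (((-(x - 5)) - 5)^2) - 3 = 1.
Step 2. [(((-(x - 5)) - 5)^2) - 3 = 1] -3 is outermost — add 3 both sides ⇒ sub: ((-(x - 5)) - 5)^2 = 4.
Step 3. [((-(x - 5)) - 5)^2 = 4] 4 ≥ 0, LHS is (·)² — take ±√. So sqrt: (-(x - 5)) - 5 = 2 or -2.
Step 4. [(-(x - 5)) - 5 = 2 or -2] the outer -5 inverts by adding 5 ⇒ sub: -(x - 5) = 7 or 3.
Step 5. [-(x - 5) = 7 or 3] LHS negated; negate both sides ⇒ neg: x - 5 = -7 or -3.
Step 6. [x - 5 = -7 or -3] 5 comes off first (add 5). So sub: x = -2 or 2.

Answer: x ∈ {-2, 2}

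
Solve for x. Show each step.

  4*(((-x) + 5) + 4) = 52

Step 1. [4*(((-x) + 5) + 4) = 52] 4 out front; divide by 4, so div: ((-x) + 5) + 4 = 13.
Step 2. [((-x) + 5) + 4 = 13] the outer +4 inverts by subtracting 4 ⇒ sub: (-x) + 5 = 9.
Step 3. [(-x) + 5 = 9] +5 is outermost — subtract 5 both sides, so sub: -x = 4.
Step 4. [-x = 4] leading − — multiply by −1 ⇒ neg: x = -4.

Answer: x ∈ {-4}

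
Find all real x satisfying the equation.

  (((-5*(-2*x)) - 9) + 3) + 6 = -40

Step 1. [(((-5*(-2*x)) - 9) + 3) + 6 = -40] the outer +6 inverts by subtracting 6, so sub: ((-5*(-2*x)) - 9) + 3 = -46.
Step 2. [((-5*(-2*x)) - 9) + 3 = -46] peel the +3: subtract 3 from each side. So sub: (-5*(-2*x)) - 9 = -49.
Step 3. [(-5*(-2*x)) - 9 = -49] the outer -9 inverts by adding 9. So sub: -5*(-2*x) = -40.
Step 4. [-5*(-2*x) = -40] LHS = -5·(…); ÷-5 both sides ⇒ div: -2*x = 8.
Step 5. [-2*x = 8] -2 out front; divide by -2. So div: x = -4.

Answer: x ∈ {-4}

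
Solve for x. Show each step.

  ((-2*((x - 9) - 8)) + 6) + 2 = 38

Step 1. [((-2*((x - 9) - 8)) + 6) + 2 = 38] peel the +2: subtract 2 from each side. So sub: (-2*((x - 9) - 8)) + 6 = 36.
Step 2. [(-2*((x - 9) - 8)) + 6 = 36] -2 divides every term; factor it out, so factor: ((x - 9) - 8) - 3 = -18.
Step 3. [((x - 9) - 8) - 3 = -18] 3 comes off first (add 3) ⇒ sub: (x - 9) - 8 = -15.
Step 4. [(x - 9) - 8 = -15] 8 comes off first (add 8). So sub: x - 9 = -7.
Step 5. [x - 9 = -7] the outer -9 inverts by adding 9 ⇒ sub: x = 2.

Answer: x ∈ {2}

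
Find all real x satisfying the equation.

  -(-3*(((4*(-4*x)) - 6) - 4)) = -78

Step 1. [-(-3*(((4*(-4*x)) - 6) - 4)) = -78] LHS negated; negate both sides, so neg: -3*(((4*(-4*x)) - 6) - 4) = 78.
Step 2. [-3*(((4*(-4*x)) - 6) - 4) = 78] LHS = -3·(…); ÷-3 both sides. So div: ((4*(-4*x)) - 6) - 4 = -26.
Step 3. [((4*(-4*x)) - 6) - 4 = -26] -4 is outermost — add 4 both sides ⇒ sub: (4*(-4*x)) - 6 = -22.
Step 4. [(4*(-4*x)) - 6 = -22] 6 comes off first (add 6). So sub: 4*(-4*x) = -16.
Step 5. [4*(-4*x) = -16] divide by the outer 4, so div: -4*x = -4.
Step 6. [-4*x = -4] LHS = -4·(…); ÷-4 both sides, so div: x = 1.

Answer: x ∈ {1}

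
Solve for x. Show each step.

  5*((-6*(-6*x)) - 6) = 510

Step 1. [5*((-6*(-6*x)) - 6) = 510] 5·(inner) — divide through by 5 ⇒ div: (-6*(-6*x)) - 6 = 102.
Step 2. [(-6*(-6*x)) - 6 = 102] add 6: x sits inside (… - 6) ⇒ sub: -6*(-6*x) = 108.
Step 3. [-6*(-6*x) = 108] -6 out front; divide by -6 ⇒ div: -6*x = -18.
Step 4. [-6*x = -18] leading coefficient -6: divide by -6, so div: x = 3.

Answer: x ∈ {3}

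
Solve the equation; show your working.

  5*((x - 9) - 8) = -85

Step 1. [5*((x - 9) - 8) = -85] divide by the outer 5. So div: (x - 9) - 8 = -17.
Step 2. [(x - 9) - 8 = -17] add 8: x sits inside (… - 8) ⇒ sub: x - 9 = -9.
Step 3. [x - 9 = -9] the outer -9 inverts by adding 9 ⇒ sub: x = 0.

Answer: x ∈ {0}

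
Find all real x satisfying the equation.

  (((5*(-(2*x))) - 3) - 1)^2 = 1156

Step 1. [(((5*(-(2*x))) - 3) - 1)^2 = 1156] 1156 ≥ 0, LHS is (·)² — take ±√. So sqrt: ((5*(-(2*x))) - 3) - 1 = 34 or -34.
Step 2. [((5*(-(2*x))) - 3) - 1 = 34 or -34] peel the -1: add 1 from each side ⇒ sub: (5*(-(2*x))) - 3 = 35 or -33.
Step 3. [(5*(-(2*x))) - 3 = 35 or -33] 3 comes off first (add 3) ⇒ sub: 5*(-(2*x)) = 38 or -30.
Step 4. [5*(-(2*x)) = 38 or -30] LHS = 5·(…); ÷5 both sides, so div: -(2*x) = 38/5 or -6.
Step 5. [-(2*x) = 38/5 or -6] leading − — multiply by −1. So neg: 2*x = -38/5 or 6.
Step 6. [2*x = -38/5 or 6] 2·(inner) — divide through by 2, so div: x = -19/5 or 3.

Answer: x ∈ {-19/5, 3}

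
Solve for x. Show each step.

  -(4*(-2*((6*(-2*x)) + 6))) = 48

Step 1. [-(4*(-2*((6*(-2*x)) + 6))) = 48] leading − — multiply by −1 ⇒ neg: 4*(-2*((6*(-2*x)) + 6)) = -48.
Step 2. [4*(-2*((6*(-2*x)) + 6)) = -48] 4 out front; divide by 4. So div: -2*((6*(-2*x)) + 6) = -12.
Step 3. [-2*((6*(-2*x)) + 6) = -12] divide by the outer -2, so div: (6*(-2*x)) + 6 = 6.
Step 4. [(6*(-2*x)) + 6 = 6] common factor 6 (LHS and 6) — divide through. So factor: (-2*x) + 1 = 1.
Step 5. [(-2*x) + 1 = 1] peel the +1: subtract 1 from each side, so sub: -2*x = 0.
Step 6. [-2*x = 0] -2 out front; divide by -2. So div: x = 0.

Answer: x ∈ {0}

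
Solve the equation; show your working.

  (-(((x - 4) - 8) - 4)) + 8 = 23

Step 1. [(-(((x - 4) - 8) - 4)) + 8 = 23] 8 comes off first (subtract 8) ⇒ sub: -(((x - 4) - 8) - 4) = 15.
Step 2. [-(((x - 4) - 8) - 4) = 15] leading − — multiply by −1 ⇒ neg: ((x - 4) - 8) - 4 = -15.
Step 3. [((x - 4) - 8) - 4 = -15] the outer -4 inverts by adding 4. So sub: (x - 4) - 8 = -11.
Step 4. [(x - 4) - 8 = -11] the outer -8 inverts by adding 8, so sub: x - 4 = -3.
Step 5. [x - 4 = -3] add 4: x sits inside (… - 4). So sub: x = 1.

Answer: x ∈ {1}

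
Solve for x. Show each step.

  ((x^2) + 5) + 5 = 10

Step 1. [((x^2) + 5) + 5 = 10] +5 is outermost — subtract 5 both sides, so sub: (x^2) + 5 = 5.
Step 2. [(x^2) + 5 = 5] subtract 5: x sits inside (… + 5), so sub: x^2 = 0.
Step 3. [x^2 = 0] LHS squared, RHS 0 ≥ 0: apply √ (±), so sqrt: x = 0.

Answer: x ∈ {0}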